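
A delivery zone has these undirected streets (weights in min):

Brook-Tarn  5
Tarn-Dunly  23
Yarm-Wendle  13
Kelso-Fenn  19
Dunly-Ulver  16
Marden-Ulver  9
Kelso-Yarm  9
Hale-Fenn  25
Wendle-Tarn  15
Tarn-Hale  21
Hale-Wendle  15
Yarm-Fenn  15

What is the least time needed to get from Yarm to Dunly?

Compare a few routes:
Yarm - Wendle - Hale - Tarn - Dunly: 13+15+21+23 = 72
Yarm - Fenn - Hale - Tarn - Dunly: 15+25+21+23 = 84
Yarm - Wendle - Tarn - Dunly: 13+15+23 = 51
The minimum is 51 min via Yarm - Wendle - Tarn - Dunly.

51 min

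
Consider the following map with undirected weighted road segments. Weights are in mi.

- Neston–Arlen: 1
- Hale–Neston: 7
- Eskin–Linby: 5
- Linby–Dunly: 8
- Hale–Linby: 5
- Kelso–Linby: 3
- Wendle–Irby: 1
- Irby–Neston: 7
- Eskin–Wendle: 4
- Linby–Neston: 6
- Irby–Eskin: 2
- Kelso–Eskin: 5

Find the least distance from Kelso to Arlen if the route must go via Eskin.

15 mi

Best Kelso to Eskin: Kelso → Eskin costing 5
Best Eskin to Arlen: Eskin → Irby → Neston → Arlen costing 10
Total via Eskin: 5 + 10 = 15 mi.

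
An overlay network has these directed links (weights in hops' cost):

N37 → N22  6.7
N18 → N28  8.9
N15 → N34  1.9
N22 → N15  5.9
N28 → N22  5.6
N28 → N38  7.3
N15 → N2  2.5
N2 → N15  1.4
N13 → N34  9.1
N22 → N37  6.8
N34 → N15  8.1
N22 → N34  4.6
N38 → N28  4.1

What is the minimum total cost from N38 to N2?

18.1 hops' cost

Compare a few routes:
N38 - N28 - N22 - N34 - N15 - N2: 4.1+5.6+4.6+8.1+2.5 = 24.9
N38 - N28 - N22 - N15 - N2: 4.1+5.6+5.9+2.5 = 18.1
The minimum is 18.1 hops' cost via N38 - N28 - N22 - N15 - N2.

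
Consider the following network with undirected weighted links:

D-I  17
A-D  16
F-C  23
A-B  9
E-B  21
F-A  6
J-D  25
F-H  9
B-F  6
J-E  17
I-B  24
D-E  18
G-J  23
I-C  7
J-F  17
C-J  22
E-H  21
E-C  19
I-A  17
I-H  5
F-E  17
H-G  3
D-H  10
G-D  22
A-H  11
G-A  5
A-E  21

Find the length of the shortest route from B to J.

Candidate routes:
B–A–G–J: 9+5+23 = 37
B–A–F–J: 9+6+17 = 32
B–E–J: 21+17 = 38
B–F–J: 6+17 = 23
The minimum is 23 via B–F–J.

23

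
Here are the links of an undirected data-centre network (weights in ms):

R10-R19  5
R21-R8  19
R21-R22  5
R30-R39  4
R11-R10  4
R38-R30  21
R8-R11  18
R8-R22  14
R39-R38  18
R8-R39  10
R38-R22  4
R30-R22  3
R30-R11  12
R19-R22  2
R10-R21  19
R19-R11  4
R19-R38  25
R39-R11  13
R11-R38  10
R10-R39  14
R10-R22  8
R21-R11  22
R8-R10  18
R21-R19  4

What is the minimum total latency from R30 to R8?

14 ms

Candidate routes:
R30 - R22 - R8: 3+14 = 17
R30 - R39 - R8: 4+10 = 14
R30 - R22 - R19 - R11 - R8: 3+2+4+18 = 27
The minimum is 14 ms via R30 - R39 - R8.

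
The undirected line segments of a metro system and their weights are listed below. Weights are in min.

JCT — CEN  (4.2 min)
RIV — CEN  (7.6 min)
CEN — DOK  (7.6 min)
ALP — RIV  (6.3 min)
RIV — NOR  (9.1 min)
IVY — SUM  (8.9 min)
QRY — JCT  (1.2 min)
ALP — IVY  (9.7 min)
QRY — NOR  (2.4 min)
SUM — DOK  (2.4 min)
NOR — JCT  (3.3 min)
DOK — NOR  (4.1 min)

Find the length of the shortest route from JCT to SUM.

Shortest distances from JCT:
JCT: 0
QRY: 1.2  (via JCT)
NOR: 3.3  (via JCT)
CEN: 4.2  (via JCT)
DOK: 7.4  (via NOR)
SUM: 9.8  (via DOK)
Shortest route: JCT → NOR → DOK → SUM = 9.8 min.

9.8 min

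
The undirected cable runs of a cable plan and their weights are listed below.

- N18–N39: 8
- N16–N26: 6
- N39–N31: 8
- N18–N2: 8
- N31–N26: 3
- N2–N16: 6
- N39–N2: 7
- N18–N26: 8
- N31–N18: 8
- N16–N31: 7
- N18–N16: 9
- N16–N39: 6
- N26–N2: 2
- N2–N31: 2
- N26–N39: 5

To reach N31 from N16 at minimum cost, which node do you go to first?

Enumerating some paths:
N16–N2–N31: 6+2 = 8
N16–N26–N31: 6+3 = 9
N16–N31: 7 = 7
The minimum is 7 via N16–N31.
So from N16 the first move is to N31.

N31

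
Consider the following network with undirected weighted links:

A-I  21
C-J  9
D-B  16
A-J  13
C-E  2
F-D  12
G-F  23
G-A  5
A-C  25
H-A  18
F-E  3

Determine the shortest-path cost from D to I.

60

Candidate routes:
D–F–E–C–J–A–I: 12+3+2+9+13+21 = 60
D–F–G–A–I: 12+23+5+21 = 61
The minimum is 60 via D–F–E–C–J–A–I.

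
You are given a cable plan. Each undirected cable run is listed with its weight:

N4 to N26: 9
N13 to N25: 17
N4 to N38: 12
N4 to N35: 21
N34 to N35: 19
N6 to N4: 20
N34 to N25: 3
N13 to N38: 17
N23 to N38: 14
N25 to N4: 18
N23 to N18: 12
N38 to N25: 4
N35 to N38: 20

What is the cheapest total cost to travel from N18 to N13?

43

Settle nodes by increasing distance from N18:
N18: 0
N23: 12  (via N18)
N38: 26  (via N23)
N25: 30  (via N38)
N34: 33  (via N25)
N4: 38  (via N38)
N13: 43  (via N38)
Shortest route: N18–N23–N38–N13 = 43.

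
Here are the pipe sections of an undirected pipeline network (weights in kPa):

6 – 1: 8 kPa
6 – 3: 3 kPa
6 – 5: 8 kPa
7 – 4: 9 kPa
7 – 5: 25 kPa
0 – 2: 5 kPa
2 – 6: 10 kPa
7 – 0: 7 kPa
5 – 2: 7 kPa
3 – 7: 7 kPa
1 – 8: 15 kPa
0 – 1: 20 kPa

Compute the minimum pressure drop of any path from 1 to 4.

27 kPa

Compare a few routes:
1 - 6 - 2 - 0 - 7 - 4: 8+10+5+7+9 = 39
1 - 0 - 7 - 4: 20+7+9 = 36
1 - 6 - 3 - 7 - 4: 8+3+7+9 = 27
1 - 6 - 5 - 2 - 0 - 7 - 4: 8+8+7+5+7+9 = 44
The minimum is 27 kPa via 1 - 6 - 3 - 7 - 4.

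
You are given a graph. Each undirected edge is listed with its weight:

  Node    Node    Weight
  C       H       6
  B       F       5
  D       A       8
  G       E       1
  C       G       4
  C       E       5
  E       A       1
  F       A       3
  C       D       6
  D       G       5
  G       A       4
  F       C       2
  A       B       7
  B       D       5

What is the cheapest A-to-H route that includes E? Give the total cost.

12

Best A to E: A → E costing 1
Best E to H: E → C → H costing 11
Total via E: 1 + 11 = 12.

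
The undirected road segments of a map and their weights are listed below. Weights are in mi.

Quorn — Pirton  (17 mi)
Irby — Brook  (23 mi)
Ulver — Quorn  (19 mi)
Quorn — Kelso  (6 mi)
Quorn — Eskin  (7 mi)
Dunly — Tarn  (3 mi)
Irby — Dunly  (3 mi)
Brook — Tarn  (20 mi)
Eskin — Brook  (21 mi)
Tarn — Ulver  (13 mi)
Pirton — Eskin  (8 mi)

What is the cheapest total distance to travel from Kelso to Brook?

34 mi

Enumerating some paths:
Kelso–Quorn–Eskin–Brook: 6+7+21 = 34
Kelso–Quorn–Ulver–Tarn–Brook: 6+19+13+20 = 58
Kelso–Quorn–Pirton–Eskin–Brook: 6+17+8+21 = 52
Cheapest is Kelso–Quorn–Eskin–Brook at 34 mi.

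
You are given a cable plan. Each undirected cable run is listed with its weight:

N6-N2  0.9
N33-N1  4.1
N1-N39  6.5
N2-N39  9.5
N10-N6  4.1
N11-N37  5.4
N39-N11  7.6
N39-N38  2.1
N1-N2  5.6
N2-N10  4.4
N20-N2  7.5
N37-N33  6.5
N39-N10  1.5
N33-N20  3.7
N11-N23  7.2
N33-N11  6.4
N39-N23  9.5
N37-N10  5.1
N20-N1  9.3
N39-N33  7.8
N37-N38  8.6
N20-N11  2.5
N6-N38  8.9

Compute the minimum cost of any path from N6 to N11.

Compare a few routes:
N6 - N10 - N39 - N11: 4.1+1.5+7.6 = 13.2
N6 - N2 - N20 - N11: 0.9+7.5+2.5 = 10.9
Cheapest is N6 - N2 - N20 - N11 at 10.9.

10.9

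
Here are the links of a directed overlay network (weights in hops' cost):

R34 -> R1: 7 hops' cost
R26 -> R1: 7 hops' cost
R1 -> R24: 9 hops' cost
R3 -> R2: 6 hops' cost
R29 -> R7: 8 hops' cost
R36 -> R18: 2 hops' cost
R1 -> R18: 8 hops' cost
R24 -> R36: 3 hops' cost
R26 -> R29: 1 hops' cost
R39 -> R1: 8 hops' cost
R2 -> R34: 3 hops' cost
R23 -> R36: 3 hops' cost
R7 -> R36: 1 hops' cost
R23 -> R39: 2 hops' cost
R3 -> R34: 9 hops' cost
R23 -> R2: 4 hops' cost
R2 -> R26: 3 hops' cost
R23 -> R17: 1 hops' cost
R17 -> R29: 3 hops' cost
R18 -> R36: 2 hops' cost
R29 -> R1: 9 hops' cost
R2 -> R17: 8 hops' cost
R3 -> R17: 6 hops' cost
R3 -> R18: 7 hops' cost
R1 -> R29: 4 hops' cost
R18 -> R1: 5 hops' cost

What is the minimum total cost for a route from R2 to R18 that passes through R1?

Best R2 to R1: R2–R34–R1 costing 10
Best R1 to R18: R1–R18 costing 8
Total via R1: 10 + 8 = 18 hops' cost.

18 hops' cost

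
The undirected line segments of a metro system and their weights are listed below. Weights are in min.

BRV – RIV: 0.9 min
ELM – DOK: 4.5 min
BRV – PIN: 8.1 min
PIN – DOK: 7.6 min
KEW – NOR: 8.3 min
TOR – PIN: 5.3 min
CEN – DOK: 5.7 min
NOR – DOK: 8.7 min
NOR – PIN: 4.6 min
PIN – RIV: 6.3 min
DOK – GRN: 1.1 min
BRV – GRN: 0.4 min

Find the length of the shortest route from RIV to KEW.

19.2 min

Settle nodes by increasing distance from RIV:
RIV: 0
BRV: 0.9  (via RIV)
GRN: 1.3  (via BRV)
DOK: 2.4  (via GRN)
PIN: 6.3  (via RIV)
ELM: 6.9  (via DOK)
CEN: 8.1  (via DOK)
NOR: 10.9  (via PIN)
TOR: 11.6  (via PIN)
KEW: 19.2  (via NOR)
Shortest route: RIV → PIN → NOR → KEW = 19.2 min.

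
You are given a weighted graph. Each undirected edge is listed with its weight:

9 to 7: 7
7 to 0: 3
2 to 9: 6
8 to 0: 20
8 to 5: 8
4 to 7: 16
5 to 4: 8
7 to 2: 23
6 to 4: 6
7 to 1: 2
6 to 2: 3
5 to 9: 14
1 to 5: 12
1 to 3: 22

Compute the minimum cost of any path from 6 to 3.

40

Candidate routes:
6 - 4 - 7 - 1 - 3: 6+16+2+22 = 46
6 - 2 - 9 - 7 - 1 - 3: 3+6+7+2+22 = 40
Cheapest is 6 - 2 - 9 - 7 - 1 - 3 at 40.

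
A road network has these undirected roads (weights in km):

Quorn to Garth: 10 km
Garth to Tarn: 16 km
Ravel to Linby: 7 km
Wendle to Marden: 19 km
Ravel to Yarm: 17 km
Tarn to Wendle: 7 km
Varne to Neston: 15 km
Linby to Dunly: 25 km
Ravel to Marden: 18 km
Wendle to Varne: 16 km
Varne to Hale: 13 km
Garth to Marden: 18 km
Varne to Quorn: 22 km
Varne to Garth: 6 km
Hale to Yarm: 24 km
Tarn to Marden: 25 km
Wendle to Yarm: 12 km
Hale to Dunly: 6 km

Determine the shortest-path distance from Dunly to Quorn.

35 km

Enumerating some paths:
Dunly–Hale–Varne–Garth–Quorn: 6+13+6+10 = 35
Dunly–Hale–Varne–Quorn: 6+13+22 = 41
Cheapest is Dunly–Hale–Varne–Garth–Quorn at 35 km.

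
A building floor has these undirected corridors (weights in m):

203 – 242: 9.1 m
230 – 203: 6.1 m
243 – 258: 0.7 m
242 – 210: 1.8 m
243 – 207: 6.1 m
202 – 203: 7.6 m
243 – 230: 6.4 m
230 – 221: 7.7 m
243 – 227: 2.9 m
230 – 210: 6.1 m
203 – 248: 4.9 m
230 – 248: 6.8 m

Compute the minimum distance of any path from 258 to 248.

Shortest distances from 258:
258: 0
243: 0.7  (via 258)
227: 3.6  (via 243)
207: 6.8  (via 243)
230: 7.1  (via 243)
210: 13.2  (via 230)
203: 13.2  (via 230)
248: 13.9  (via 230)
Shortest route: 258–243–230–248 = 13.9 m.

13.9 m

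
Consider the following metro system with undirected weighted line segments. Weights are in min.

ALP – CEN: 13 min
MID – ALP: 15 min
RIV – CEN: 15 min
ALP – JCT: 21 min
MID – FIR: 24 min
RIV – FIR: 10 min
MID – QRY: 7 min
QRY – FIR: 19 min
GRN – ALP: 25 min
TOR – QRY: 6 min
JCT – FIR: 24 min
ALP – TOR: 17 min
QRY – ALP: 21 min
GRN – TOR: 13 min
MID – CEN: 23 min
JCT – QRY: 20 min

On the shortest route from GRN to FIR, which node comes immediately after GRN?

TOR

Compare a few routes:
GRN → TOR → QRY → MID → FIR: 13+6+7+24 = 50
GRN → TOR → QRY → FIR: 13+6+19 = 38
The minimum is 38 min via GRN → TOR → QRY → FIR.
So from GRN the first move is to TOR.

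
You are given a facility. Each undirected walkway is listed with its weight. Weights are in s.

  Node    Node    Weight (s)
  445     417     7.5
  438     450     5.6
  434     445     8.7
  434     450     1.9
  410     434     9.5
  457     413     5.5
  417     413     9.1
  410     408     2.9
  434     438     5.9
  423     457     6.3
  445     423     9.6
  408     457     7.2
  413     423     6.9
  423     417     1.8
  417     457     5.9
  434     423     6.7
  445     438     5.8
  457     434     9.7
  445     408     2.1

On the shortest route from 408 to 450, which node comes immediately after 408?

Candidate routes:
408–445–438–450: 2.1+5.8+5.6 = 13.5
408–445–434–450: 2.1+8.7+1.9 = 12.7
408–410–434–450: 2.9+9.5+1.9 = 14.3
Cheapest is 408–445–434–450 at 12.7 s.
So from 408 the first move is to 445.

445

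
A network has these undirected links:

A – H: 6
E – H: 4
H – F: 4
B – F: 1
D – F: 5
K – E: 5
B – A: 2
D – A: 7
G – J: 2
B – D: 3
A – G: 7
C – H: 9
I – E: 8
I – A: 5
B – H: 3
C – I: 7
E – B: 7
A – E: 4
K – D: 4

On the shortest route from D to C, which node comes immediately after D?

Enumerating some paths:
D - B - F - H - C: 3+1+4+9 = 17
D - B - A - I - C: 3+2+5+7 = 17
D - F - H - C: 5+4+9 = 18
D - B - H - C: 3+3+9 = 15
Cheapest is D - B - H - C at 15.
So from D the first move is to B.

B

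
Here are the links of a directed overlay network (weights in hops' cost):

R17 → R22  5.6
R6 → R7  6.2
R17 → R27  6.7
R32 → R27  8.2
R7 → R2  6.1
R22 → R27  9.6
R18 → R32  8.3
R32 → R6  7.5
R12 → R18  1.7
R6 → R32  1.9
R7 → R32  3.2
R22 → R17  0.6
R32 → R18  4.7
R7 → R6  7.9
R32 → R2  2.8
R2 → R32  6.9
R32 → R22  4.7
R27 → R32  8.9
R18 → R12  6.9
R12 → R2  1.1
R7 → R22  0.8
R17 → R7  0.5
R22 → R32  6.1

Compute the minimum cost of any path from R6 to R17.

Enumerating some paths:
R6–R32–R22–R17: 1.9+4.7+0.6 = 7.2
R6–R7–R22–R17: 6.2+0.8+0.6 = 7.6
R6–R7–R32–R22–R17: 6.2+3.2+4.7+0.6 = 14.7
Cheapest is R6–R32–R22–R17 at 7.2 hops' cost.

7.2 hops' cost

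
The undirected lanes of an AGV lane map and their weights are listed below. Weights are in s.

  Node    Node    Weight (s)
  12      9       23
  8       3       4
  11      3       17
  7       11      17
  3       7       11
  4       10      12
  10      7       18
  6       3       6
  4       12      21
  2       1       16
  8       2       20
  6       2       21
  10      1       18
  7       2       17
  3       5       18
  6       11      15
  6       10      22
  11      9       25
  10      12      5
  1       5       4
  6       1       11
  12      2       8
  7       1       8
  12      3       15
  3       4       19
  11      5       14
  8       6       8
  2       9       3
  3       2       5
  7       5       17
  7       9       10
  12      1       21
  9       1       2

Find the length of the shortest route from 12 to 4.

Enumerating some paths:
12 - 3 - 4: 15+19 = 34
12 - 10 - 4: 5+12 = 17
12 - 2 - 3 - 4: 8+5+19 = 32
12 - 4: 21 = 21
Cheapest is 12 - 10 - 4 at 17 s.

17 s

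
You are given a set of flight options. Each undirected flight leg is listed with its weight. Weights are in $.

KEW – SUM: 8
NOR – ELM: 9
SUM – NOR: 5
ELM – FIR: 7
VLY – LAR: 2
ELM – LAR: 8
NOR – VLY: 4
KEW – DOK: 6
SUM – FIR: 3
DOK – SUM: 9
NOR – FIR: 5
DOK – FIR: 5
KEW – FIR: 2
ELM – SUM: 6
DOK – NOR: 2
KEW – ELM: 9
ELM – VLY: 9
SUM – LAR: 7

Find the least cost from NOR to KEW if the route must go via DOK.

Shortest NOR→DOK: NOR–DOK = 2
Best DOK to KEW: DOK–KEW costing 6
Total via DOK: 2 + 6 = $8.

$8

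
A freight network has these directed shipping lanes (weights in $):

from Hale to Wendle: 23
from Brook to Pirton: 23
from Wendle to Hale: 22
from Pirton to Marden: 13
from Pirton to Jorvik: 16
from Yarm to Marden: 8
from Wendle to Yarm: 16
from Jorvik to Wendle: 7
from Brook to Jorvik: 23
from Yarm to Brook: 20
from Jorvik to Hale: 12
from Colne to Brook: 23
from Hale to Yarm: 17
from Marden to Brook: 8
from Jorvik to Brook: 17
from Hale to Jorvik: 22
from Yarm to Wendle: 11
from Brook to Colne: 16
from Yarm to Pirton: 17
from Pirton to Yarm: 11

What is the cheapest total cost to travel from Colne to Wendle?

Settle nodes by increasing distance from Colne:
Colne: 0
Brook: 23  (via Colne)
Jorvik: 46  (via Brook)
Pirton: 46  (via Brook)
Wendle: 53  (via Jorvik)
Shortest route: Colne–Brook–Jorvik–Wendle = $53.

$53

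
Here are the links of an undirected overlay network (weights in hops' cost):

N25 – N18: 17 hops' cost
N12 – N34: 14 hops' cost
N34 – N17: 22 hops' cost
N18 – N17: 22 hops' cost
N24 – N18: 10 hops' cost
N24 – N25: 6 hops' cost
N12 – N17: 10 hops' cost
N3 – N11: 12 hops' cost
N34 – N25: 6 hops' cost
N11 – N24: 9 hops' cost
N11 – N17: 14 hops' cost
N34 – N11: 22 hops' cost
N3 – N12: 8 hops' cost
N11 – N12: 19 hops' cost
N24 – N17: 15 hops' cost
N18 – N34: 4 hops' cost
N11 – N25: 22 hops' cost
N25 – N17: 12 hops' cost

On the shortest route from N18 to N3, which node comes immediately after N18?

Candidate routes:
N18 - N34 - N12 - N3: 4+14+8 = 26
N18 - N24 - N11 - N3: 10+9+12 = 31
The minimum is 26 hops' cost via N18 - N34 - N12 - N3.
So from N18 the first move is to N34.

N34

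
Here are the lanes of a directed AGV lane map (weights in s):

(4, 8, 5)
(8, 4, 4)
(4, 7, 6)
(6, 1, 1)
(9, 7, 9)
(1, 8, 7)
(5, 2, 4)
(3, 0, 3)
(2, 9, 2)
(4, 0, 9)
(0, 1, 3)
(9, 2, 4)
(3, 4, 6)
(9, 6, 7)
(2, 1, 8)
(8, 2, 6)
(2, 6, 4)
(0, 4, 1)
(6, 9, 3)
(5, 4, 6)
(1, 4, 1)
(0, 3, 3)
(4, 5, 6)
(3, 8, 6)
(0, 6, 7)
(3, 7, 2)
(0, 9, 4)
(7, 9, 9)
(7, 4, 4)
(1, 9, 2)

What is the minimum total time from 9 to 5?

15 s

Settle nodes by increasing distance from 9:
9: 0
2: 4  (via 9)
6: 7  (via 9)
1: 8  (via 6)
4: 9  (via 1)
7: 9  (via 9)
8: 14  (via 4)
5: 15  (via 4)
Shortest route: 9 → 6 → 1 → 4 → 5 = 15 s.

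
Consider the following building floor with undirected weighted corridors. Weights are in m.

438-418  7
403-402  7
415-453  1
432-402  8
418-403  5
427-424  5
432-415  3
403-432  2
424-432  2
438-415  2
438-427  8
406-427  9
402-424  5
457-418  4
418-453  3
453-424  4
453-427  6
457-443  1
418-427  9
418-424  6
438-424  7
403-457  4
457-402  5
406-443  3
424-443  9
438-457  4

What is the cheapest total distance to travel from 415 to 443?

Running Dijkstra from 415:
415: 0
453: 1  (via 415)
438: 2  (via 415)
432: 3  (via 415)
418: 4  (via 453)
424: 5  (via 453)
403: 5  (via 432)
457: 6  (via 438)
427: 7  (via 453)
443: 7  (via 457)
Shortest route: 415–438–457–443 = 7 m.

7 m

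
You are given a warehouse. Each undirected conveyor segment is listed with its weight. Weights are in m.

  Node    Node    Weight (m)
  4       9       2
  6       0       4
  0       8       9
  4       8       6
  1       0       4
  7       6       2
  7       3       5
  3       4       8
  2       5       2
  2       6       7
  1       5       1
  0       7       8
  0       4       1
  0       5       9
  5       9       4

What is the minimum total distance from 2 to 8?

14 m

Settle nodes by increasing distance from 2:
2: 0
5: 2  (via 2)
1: 3  (via 5)
9: 6  (via 5)
0: 7  (via 1)
6: 7  (via 2)
4: 8  (via 9)
7: 9  (via 6)
3: 14  (via 7)
8: 14  (via 4)
Shortest route: 2 → 5 → 9 → 4 → 8 = 14 m.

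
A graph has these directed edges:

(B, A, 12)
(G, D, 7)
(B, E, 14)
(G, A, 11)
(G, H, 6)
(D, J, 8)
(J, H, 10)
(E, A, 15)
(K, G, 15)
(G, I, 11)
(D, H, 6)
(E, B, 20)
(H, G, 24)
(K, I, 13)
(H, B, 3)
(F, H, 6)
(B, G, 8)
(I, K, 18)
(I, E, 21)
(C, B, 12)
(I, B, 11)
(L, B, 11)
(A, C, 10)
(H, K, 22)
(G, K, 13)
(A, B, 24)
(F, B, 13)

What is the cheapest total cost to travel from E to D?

Compare a few routes:
E–A–C–B–G–D: 15+10+12+8+7 = 52
E–B–G–D: 20+8+7 = 35
Cheapest is E–B–G–D at 35.

35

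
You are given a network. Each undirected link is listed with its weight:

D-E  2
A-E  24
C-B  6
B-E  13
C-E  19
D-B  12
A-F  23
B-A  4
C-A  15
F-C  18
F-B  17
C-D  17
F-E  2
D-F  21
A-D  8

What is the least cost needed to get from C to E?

19

Enumerating some paths:
C → B → A → D → E: 6+4+8+2 = 20
C → E: 19 = 19
C → F → E: 18+2 = 20
C → B → D → E: 6+12+2 = 20
The minimum is 19 via C → E.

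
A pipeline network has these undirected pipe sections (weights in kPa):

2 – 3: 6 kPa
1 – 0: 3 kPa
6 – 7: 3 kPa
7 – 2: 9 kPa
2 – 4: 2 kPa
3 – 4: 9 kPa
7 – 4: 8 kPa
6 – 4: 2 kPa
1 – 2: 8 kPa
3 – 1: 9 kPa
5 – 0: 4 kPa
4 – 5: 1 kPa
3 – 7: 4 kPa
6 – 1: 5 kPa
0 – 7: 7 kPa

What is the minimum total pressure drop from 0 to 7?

Candidate routes:
0 → 7: 7 = 7
0 → 1 → 6 → 7: 3+5+3 = 11
0 → 5 → 4 → 6 → 7: 4+1+2+3 = 10
Cheapest is 0 → 7 at 7 kPa.

7 kPa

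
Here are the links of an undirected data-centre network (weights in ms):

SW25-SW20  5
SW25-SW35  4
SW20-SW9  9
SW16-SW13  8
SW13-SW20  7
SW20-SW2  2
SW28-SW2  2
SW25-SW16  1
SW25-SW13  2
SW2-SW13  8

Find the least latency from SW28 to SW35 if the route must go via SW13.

16 ms

Shortest SW28→SW13: SW28 → SW2 → SW13 = 10
Best SW13 to SW35: SW13 → SW25 → SW35 costing 6
Total via SW13: 10 + 6 = 16 ms.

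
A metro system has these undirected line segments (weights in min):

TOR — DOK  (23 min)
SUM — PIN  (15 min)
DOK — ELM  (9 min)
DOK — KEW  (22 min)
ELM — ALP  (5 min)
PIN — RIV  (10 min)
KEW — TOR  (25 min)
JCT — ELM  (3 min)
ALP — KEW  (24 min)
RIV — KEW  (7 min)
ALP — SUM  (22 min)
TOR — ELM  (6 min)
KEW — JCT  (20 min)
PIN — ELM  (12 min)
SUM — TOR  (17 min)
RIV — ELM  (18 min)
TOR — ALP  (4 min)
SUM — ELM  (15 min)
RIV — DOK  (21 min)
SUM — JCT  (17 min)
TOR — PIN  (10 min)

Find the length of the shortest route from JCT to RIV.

Settle nodes by increasing distance from JCT:
JCT: 0
ELM: 3  (via JCT)
ALP: 8  (via ELM)
TOR: 9  (via ELM)
DOK: 12  (via ELM)
PIN: 15  (via ELM)
SUM: 17  (via JCT)
KEW: 20  (via JCT)
RIV: 21  (via ELM)
Shortest route: JCT → ELM → RIV = 21 min.

21 min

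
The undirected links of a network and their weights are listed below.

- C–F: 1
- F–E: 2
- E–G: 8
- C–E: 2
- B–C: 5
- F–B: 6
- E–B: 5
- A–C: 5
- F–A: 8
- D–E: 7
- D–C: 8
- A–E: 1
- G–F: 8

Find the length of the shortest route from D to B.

12

Candidate routes:
D - E - C - B: 7+2+5 = 14
D - C - B: 8+5 = 13
D - C - F - B: 8+1+6 = 15
D - E - B: 7+5 = 12
The minimum is 12 via D - E - B.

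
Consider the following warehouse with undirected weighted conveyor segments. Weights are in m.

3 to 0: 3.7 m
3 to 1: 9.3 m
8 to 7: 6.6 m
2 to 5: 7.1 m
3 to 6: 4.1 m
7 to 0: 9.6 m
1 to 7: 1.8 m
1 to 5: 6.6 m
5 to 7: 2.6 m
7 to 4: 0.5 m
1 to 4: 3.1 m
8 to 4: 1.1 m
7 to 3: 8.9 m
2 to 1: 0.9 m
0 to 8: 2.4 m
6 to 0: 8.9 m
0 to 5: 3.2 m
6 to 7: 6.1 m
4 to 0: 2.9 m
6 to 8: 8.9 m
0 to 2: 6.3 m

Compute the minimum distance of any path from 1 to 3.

8.9 m

Candidate routes:
1 - 7 - 4 - 8 - 0 - 3: 1.8+0.5+1.1+2.4+3.7 = 9.5
1 - 3: 9.3 = 9.3
1 - 7 - 4 - 0 - 3: 1.8+0.5+2.9+3.7 = 8.9
Cheapest is 1 - 7 - 4 - 0 - 3 at 8.9 m.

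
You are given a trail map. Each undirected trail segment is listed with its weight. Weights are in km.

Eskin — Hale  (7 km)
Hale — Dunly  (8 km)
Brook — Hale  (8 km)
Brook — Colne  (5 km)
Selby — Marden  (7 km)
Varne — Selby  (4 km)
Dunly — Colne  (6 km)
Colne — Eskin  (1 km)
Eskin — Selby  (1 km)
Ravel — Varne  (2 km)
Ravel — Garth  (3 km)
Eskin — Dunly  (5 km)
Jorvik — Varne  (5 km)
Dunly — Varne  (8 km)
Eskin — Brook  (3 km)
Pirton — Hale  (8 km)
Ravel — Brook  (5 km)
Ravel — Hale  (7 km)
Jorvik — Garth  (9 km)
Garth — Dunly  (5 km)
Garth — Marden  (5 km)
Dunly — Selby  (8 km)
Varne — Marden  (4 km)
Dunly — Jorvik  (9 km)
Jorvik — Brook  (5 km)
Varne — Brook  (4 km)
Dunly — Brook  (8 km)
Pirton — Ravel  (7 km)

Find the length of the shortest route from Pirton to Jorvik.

Shortest distances from Pirton:
Pirton: 0
Ravel: 7  (via Pirton)
Hale: 8  (via Pirton)
Varne: 9  (via Ravel)
Garth: 10  (via Ravel)
Brook: 12  (via Ravel)
Marden: 13  (via Varne)
Selby: 13  (via Varne)
Jorvik: 14  (via Varne)
Shortest route: Pirton–Ravel–Varne–Jorvik = 14 km.

14 km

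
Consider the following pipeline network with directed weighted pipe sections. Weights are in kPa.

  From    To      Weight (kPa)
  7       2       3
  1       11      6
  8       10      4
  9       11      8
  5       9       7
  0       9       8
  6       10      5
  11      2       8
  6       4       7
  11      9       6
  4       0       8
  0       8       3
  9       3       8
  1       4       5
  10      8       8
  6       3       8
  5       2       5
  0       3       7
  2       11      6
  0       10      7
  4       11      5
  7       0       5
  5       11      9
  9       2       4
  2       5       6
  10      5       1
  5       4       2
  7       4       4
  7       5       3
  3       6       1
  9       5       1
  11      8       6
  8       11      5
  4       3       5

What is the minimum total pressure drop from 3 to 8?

Running Dijkstra from 3:
3: 0
6: 1  (via 3)
10: 6  (via 6)
5: 7  (via 10)
4: 8  (via 6)
2: 12  (via 5)
11: 13  (via 4)
8: 14  (via 10)
Shortest route: 3 → 6 → 10 → 8 = 14 kPa.

14 kPa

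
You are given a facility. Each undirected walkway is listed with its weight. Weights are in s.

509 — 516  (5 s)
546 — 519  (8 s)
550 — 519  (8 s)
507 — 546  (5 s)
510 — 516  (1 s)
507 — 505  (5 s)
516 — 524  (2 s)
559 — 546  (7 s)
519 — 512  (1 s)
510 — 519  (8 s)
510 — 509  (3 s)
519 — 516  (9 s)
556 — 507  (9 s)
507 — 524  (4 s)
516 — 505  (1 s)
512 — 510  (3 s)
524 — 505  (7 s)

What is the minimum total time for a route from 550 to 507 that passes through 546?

Shortest 550→546: 550 → 519 → 546 = 16
Best 546 to 507: 546 → 507 costing 5
Total via 546: 16 + 5 = 21 s.

21 s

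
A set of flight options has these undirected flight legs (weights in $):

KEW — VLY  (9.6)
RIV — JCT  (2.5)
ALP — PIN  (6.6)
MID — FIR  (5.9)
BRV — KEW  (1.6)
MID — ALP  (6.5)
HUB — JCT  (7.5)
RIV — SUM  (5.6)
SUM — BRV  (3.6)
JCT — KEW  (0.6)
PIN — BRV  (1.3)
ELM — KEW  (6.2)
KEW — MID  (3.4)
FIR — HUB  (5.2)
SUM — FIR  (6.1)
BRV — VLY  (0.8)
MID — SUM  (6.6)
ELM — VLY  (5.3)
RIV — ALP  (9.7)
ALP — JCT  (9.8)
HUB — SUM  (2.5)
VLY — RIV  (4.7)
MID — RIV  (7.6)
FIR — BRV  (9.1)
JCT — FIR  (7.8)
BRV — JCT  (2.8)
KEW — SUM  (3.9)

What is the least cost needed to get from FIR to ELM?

Candidate routes:
FIR → BRV → VLY → ELM: 9.1+0.8+5.3 = 15.2
FIR → JCT → KEW → ELM: 7.8+0.6+6.2 = 14.6
Cheapest is FIR → JCT → KEW → ELM at $14.6.

$14.6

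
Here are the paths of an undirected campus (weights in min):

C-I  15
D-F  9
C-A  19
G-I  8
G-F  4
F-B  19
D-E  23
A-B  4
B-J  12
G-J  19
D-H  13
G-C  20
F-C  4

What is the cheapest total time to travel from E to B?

Enumerating some paths:
E → D → F → G → C → A → B: 23+9+4+20+19+4 = 79
E → D → F → G → J → B: 23+9+4+19+12 = 67
E → D → F → B: 23+9+19 = 51
E → D → F → C → A → B: 23+9+4+19+4 = 59
Cheapest is E → D → F → B at 51 min.

51 min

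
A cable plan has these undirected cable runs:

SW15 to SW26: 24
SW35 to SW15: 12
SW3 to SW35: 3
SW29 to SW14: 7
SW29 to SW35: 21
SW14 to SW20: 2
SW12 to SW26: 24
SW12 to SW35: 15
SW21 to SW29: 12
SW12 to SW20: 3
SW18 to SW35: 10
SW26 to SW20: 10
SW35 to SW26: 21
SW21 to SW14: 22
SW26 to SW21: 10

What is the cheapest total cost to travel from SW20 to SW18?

28

Candidate routes:
SW20 - SW26 - SW35 - SW18: 10+21+10 = 41
SW20 - SW26 - SW15 - SW35 - SW18: 10+24+12+10 = 56
SW20 - SW12 - SW35 - SW18: 3+15+10 = 28
SW20 - SW14 - SW29 - SW35 - SW18: 2+7+21+10 = 40
Cheapest is SW20 - SW12 - SW35 - SW18 at 28.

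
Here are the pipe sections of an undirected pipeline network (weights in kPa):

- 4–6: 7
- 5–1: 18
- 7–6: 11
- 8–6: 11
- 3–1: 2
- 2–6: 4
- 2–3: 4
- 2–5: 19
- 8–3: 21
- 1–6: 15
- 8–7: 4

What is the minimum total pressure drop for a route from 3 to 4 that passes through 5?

Shortest 3→5: 3–1–5 = 20
Best 5 to 4: 5–2–6–4 costing 30
Total via 5: 20 + 30 = 50 kPa.

50 kPa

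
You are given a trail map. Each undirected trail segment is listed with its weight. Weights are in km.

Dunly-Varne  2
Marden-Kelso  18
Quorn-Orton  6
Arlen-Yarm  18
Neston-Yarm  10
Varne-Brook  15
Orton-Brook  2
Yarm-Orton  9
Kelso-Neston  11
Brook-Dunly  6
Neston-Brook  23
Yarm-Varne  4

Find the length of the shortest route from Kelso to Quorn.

36 km

Candidate routes:
Kelso → Neston → Yarm → Orton → Quorn: 11+10+9+6 = 36
Kelso → Neston → Yarm → Varne → Dunly → Brook → Orton → Quorn: 11+10+4+2+6+2+6 = 41
The minimum is 36 km via Kelso → Neston → Yarm → Orton → Quorn.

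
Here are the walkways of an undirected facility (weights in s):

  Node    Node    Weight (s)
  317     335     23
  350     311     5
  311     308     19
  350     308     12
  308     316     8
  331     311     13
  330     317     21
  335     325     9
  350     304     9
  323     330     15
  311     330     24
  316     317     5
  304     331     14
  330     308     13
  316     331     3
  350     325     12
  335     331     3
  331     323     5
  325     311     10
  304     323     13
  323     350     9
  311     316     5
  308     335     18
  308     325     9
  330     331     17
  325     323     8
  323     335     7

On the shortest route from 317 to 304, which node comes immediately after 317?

Candidate routes:
317–316–331–323–304: 5+3+5+13 = 26
317–316–331–304: 5+3+14 = 22
317–316–311–350–304: 5+5+5+9 = 24
317–316–331–335–323–304: 5+3+3+7+13 = 31
Cheapest is 317–316–331–304 at 22 s.
So from 317 the first move is to 316.

316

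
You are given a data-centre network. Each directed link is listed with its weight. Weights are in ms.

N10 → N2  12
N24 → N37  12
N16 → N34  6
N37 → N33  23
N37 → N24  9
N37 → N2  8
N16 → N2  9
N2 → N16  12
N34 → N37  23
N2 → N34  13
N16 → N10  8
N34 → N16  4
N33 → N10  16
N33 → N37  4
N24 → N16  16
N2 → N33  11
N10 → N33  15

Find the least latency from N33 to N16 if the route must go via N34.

Best N33 to N34: N33 → N37 → N2 → N34 costing 25
Shortest N34→N16: N34 → N16 = 4
Total via N34: 25 + 4 = 29 ms.

29 ms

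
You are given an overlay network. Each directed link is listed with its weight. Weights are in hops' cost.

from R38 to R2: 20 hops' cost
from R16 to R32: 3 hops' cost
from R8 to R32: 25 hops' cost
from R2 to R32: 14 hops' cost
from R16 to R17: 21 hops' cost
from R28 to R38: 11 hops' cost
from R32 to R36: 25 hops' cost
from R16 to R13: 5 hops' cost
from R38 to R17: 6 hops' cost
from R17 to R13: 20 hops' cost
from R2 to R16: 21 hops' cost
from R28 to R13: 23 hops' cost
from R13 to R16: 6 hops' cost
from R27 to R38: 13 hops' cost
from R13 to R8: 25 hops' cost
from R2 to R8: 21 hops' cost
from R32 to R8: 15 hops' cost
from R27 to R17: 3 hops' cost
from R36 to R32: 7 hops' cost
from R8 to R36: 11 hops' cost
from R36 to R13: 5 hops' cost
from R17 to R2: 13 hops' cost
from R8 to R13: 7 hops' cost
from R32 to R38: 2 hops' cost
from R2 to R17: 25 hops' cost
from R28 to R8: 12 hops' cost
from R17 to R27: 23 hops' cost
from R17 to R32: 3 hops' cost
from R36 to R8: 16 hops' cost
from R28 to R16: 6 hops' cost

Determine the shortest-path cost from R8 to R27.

47 hops' cost

Shortest distances from R8:
R8: 0
R13: 7  (via R8)
R36: 11  (via R8)
R16: 13  (via R13)
R32: 16  (via R16)
R38: 18  (via R32)
R17: 24  (via R38)
R2: 37  (via R17)
R27: 47  (via R17)
Shortest route: R8 → R13 → R16 → R32 → R38 → R17 → R27 = 47 hops' cost.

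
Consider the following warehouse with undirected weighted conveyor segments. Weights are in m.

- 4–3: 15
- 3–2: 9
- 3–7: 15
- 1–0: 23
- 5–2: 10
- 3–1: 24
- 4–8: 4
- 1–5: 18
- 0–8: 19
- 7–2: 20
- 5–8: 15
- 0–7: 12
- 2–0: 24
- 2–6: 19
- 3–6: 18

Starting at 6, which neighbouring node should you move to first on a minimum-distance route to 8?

3

Enumerating some paths:
6 - 3 - 4 - 8: 18+15+4 = 37
6 - 2 - 5 - 8: 19+10+15 = 44
6 - 2 - 3 - 4 - 8: 19+9+15+4 = 47
The minimum is 37 m via 6 - 3 - 4 - 8.
So from 6 the first move is to 3.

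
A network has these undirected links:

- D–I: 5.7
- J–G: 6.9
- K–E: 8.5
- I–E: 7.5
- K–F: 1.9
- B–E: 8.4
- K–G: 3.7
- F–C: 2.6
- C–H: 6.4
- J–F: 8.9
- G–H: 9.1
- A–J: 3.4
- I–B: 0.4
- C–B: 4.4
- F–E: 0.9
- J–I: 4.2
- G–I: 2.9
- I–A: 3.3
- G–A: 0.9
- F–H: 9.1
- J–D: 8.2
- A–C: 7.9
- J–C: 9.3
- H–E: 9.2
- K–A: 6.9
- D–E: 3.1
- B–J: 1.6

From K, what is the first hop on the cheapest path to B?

G

Enumerating some paths:
K → G → I → B: 3.7+2.9+0.4 = 7
K → G → A → I → B: 3.7+0.9+3.3+0.4 = 8.3
The minimum is 7 via K → G → I → B.
So from K the first move is to G.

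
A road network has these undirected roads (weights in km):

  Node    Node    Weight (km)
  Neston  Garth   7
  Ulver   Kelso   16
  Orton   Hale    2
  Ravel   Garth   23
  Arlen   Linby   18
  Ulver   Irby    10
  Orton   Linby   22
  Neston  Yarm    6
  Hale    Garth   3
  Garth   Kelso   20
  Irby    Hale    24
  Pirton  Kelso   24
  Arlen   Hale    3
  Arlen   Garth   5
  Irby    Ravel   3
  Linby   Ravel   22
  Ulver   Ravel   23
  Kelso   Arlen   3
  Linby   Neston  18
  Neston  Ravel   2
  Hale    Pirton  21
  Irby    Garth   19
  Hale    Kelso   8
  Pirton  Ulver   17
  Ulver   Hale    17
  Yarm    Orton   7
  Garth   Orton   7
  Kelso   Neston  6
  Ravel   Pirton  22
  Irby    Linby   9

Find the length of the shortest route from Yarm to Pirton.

30 km

Running Dijkstra from Yarm:
Yarm: 0
Neston: 6  (via Yarm)
Orton: 7  (via Yarm)
Ravel: 8  (via Neston)
Hale: 9  (via Orton)
Irby: 11  (via Ravel)
Kelso: 12  (via Neston)
Garth: 12  (via Hale)
Arlen: 12  (via Hale)
Linby: 20  (via Irby)
Ulver: 21  (via Irby)
Pirton: 30  (via Ravel)
Shortest route: Yarm → Neston → Ravel → Pirton = 30 km.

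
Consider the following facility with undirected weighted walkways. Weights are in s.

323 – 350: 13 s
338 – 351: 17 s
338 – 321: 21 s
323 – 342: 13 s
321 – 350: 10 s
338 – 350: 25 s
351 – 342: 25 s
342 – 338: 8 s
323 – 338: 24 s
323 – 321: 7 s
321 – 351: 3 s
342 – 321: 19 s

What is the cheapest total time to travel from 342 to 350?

26 s

Candidate routes:
342 - 338 - 350: 8+25 = 33
342 - 321 - 350: 19+10 = 29
342 - 323 - 321 - 350: 13+7+10 = 30
342 - 323 - 350: 13+13 = 26
The minimum is 26 s via 342 - 323 - 350.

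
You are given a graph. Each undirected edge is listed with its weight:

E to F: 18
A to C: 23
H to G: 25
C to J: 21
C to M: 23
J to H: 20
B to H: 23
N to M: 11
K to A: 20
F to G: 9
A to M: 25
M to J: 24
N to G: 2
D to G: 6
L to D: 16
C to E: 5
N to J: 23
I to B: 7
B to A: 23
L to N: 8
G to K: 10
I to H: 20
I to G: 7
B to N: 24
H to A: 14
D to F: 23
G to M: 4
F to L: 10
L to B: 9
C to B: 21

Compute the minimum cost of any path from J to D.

Shortest distances from J:
J: 0
H: 20  (via J)
C: 21  (via J)
N: 23  (via J)
M: 24  (via J)
G: 25  (via N)
E: 26  (via C)
D: 31  (via G)
Shortest route: J → N → G → D = 31.

31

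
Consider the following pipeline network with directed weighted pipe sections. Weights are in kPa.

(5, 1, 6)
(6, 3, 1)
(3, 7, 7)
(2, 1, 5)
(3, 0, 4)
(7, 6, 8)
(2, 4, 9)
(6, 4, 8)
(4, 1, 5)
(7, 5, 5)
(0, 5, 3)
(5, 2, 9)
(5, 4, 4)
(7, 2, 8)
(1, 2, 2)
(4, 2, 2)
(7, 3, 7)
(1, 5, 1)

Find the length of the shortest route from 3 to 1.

13 kPa

Enumerating some paths:
3–0–5–4–1: 4+3+4+5 = 16
3–0–5–1: 4+3+6 = 13
3–0–5–4–2–1: 4+3+4+2+5 = 18
Cheapest is 3–0–5–1 at 13 kPa.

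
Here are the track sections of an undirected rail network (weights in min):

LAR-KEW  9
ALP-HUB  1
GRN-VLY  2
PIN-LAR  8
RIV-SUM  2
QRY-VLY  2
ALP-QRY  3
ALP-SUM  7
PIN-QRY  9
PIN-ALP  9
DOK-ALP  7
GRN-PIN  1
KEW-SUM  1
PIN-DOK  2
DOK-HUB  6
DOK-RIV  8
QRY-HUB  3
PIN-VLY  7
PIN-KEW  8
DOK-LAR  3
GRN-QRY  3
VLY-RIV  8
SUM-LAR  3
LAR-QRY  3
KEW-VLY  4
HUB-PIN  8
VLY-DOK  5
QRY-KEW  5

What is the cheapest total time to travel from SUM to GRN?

7 min

Compare a few routes:
SUM–KEW–VLY–GRN: 1+4+2 = 7
SUM–LAR–DOK–PIN–GRN: 3+3+2+1 = 9
SUM–KEW–QRY–GRN: 1+5+3 = 9
The minimum is 7 min via SUM–KEW–VLY–GRN.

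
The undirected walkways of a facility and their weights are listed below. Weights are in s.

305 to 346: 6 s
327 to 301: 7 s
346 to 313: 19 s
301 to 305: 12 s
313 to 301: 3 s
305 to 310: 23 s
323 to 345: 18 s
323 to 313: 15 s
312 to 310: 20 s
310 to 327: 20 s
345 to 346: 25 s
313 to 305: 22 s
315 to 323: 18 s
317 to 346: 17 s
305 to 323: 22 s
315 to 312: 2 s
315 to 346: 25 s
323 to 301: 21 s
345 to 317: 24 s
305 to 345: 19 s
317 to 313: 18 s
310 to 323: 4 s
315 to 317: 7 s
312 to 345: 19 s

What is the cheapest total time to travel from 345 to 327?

38 s

Enumerating some paths:
345 - 305 - 301 - 327: 19+12+7 = 38
345 - 323 - 301 - 327: 18+21+7 = 46
345 - 323 - 310 - 327: 18+4+20 = 42
345 - 323 - 313 - 301 - 327: 18+15+3+7 = 43
The minimum is 38 s via 345 - 305 - 301 - 327.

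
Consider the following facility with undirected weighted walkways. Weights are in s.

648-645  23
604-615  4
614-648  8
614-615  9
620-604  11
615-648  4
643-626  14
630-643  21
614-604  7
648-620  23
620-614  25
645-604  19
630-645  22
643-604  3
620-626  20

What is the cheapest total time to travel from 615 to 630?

28 s

Candidate routes:
615–604–643–630: 4+3+21 = 28
615–614–604–643–630: 9+7+3+21 = 40
615–648–614–604–643–630: 4+8+7+3+21 = 43
Cheapest is 615–604–643–630 at 28 s.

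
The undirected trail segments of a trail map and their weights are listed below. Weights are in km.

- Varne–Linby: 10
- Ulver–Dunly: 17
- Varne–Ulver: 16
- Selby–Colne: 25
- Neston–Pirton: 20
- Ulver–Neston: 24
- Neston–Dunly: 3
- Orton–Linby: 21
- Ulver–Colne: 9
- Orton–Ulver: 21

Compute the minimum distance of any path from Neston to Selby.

Running Dijkstra from Neston:
Neston: 0
Dunly: 3  (via Neston)
Ulver: 20  (via Dunly)
Pirton: 20  (via Neston)
Colne: 29  (via Ulver)
Varne: 36  (via Ulver)
Orton: 41  (via Ulver)
Linby: 46  (via Varne)
Selby: 54  (via Colne)
Shortest route: Neston–Dunly–Ulver–Colne–Selby = 54 km.

54 km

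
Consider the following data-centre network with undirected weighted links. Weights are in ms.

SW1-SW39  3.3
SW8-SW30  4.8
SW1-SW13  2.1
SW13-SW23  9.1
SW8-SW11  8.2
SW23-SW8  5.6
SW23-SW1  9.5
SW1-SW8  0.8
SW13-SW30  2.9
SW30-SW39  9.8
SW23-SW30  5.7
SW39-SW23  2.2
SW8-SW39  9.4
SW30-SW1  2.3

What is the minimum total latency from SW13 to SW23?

7.6 ms

Compare a few routes:
SW13–SW1–SW39–SW23: 2.1+3.3+2.2 = 7.6
SW13–SW1–SW8–SW23: 2.1+0.8+5.6 = 8.5
SW13–SW30–SW23: 2.9+5.7 = 8.6
SW13–SW23: 9.1 = 9.1
The minimum is 7.6 ms via SW13–SW1–SW39–SW23.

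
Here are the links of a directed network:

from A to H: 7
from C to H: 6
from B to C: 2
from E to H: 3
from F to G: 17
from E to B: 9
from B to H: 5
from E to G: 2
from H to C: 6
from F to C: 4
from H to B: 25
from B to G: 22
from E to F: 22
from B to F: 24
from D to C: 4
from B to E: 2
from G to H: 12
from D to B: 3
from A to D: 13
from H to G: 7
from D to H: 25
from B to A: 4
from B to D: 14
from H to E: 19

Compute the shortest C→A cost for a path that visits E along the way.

38

Best C to E: C → H → E costing 25
Best E to A: E → B → A costing 13
Total via E: 25 + 13 = 38.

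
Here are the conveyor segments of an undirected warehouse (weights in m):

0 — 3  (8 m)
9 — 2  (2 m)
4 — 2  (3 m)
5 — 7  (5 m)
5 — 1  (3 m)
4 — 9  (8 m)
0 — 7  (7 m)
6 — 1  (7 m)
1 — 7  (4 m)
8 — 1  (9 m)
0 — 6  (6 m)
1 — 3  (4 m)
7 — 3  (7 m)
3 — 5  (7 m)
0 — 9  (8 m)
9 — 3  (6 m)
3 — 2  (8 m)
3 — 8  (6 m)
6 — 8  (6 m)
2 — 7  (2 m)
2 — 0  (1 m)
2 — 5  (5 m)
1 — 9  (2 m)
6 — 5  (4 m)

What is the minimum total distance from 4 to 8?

16 m

Settle nodes by increasing distance from 4:
4: 0
2: 3  (via 4)
0: 4  (via 2)
7: 5  (via 2)
9: 5  (via 2)
1: 7  (via 9)
5: 8  (via 2)
6: 10  (via 0)
3: 11  (via 2)
8: 16  (via 1)
Shortest route: 4–2–9–1–8 = 16 m.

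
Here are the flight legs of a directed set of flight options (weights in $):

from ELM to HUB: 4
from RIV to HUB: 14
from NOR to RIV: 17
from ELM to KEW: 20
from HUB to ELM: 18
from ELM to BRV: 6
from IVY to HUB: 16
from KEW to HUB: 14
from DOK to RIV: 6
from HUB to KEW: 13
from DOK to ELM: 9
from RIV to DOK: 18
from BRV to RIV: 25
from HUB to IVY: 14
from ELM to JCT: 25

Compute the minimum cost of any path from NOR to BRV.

$50

Enumerating some paths:
NOR → RIV → HUB → ELM → BRV: 17+14+18+6 = 55
NOR → RIV → DOK → ELM → BRV: 17+18+9+6 = 50
Cheapest is NOR → RIV → DOK → ELM → BRV at $50.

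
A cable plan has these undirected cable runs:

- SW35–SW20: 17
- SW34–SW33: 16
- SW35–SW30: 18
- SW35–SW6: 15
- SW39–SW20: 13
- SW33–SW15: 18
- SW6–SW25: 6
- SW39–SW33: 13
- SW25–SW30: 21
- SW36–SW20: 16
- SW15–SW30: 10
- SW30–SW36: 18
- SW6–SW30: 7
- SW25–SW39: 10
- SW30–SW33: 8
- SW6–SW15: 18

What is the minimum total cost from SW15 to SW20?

44

Settle nodes by increasing distance from SW15:
SW15: 0
SW30: 10  (via SW15)
SW6: 17  (via SW30)
SW33: 18  (via SW15)
SW25: 23  (via SW6)
SW36: 28  (via SW30)
SW35: 28  (via SW30)
SW39: 31  (via SW33)
SW34: 34  (via SW33)
SW20: 44  (via SW36)
Shortest route: SW15 → SW30 → SW36 → SW20 = 44.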